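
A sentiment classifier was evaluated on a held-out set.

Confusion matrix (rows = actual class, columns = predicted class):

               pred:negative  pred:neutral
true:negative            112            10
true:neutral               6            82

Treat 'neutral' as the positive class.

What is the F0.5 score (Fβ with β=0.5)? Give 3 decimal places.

0.899

Fβ = (1+β²)·TP / ((1+β²)·TP + β²·FN + FP), with β²=1/4
= 1.25·82 / (1.25·82 + 0.25·6 + 10) = 0.899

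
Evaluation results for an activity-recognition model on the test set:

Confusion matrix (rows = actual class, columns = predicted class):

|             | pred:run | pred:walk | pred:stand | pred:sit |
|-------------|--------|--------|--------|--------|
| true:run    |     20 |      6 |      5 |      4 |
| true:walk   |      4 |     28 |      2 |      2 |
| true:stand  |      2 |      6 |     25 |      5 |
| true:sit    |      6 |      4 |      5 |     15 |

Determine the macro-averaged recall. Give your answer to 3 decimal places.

0.627

Per-class recall (TP/(TP+FN)):
  run: TP=20, FN=6+5+4=15 → 20/35 = 0.5714
  walk: TP=28, FN=4+2+2=8 → 28/36 = 0.7778
  stand: TP=25, FN=2+6+5=13 → 25/38 = 0.6579
  sit: TP=15, FN=6+4+5=15 → 15/30 = 0.5000
Macro-recall = mean = (0.5714 + 0.7778 + 0.6579 + 0.5000) / 4 = 0.627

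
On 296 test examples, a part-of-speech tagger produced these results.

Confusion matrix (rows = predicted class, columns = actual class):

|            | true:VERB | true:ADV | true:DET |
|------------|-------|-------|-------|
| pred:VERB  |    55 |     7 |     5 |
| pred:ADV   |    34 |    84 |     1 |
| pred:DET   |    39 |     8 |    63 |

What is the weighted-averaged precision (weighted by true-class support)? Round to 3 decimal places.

0.725

Per-class precision (TP/(TP+FP)):
  VERB: TP=55, FP=7+5=12 → 55/67 = 0.8209
  ADV: TP=84, FP=34+1=35 → 84/119 = 0.7059
  DET: TP=63, FP=39+8=47 → 63/110 = 0.5727
Weighted-precision = Σ (supportᵢ/N)·precisionᵢ with N=296: (128/296)·0.8209 + (99/296)·0.7059 + (69/296)·0.5727 = 0.725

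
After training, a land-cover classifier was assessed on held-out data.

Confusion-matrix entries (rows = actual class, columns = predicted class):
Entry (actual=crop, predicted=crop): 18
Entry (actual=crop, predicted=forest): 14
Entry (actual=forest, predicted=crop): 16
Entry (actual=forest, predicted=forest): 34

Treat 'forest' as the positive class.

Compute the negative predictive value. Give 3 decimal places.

NPV = TN/(TN+FN) = 18/(18+16) = 0.529

0.529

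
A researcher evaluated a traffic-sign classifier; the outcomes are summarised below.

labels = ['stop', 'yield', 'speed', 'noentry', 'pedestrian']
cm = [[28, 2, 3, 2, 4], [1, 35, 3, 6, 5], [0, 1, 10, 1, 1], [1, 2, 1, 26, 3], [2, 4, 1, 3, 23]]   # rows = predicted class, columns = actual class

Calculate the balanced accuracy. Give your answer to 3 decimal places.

0.710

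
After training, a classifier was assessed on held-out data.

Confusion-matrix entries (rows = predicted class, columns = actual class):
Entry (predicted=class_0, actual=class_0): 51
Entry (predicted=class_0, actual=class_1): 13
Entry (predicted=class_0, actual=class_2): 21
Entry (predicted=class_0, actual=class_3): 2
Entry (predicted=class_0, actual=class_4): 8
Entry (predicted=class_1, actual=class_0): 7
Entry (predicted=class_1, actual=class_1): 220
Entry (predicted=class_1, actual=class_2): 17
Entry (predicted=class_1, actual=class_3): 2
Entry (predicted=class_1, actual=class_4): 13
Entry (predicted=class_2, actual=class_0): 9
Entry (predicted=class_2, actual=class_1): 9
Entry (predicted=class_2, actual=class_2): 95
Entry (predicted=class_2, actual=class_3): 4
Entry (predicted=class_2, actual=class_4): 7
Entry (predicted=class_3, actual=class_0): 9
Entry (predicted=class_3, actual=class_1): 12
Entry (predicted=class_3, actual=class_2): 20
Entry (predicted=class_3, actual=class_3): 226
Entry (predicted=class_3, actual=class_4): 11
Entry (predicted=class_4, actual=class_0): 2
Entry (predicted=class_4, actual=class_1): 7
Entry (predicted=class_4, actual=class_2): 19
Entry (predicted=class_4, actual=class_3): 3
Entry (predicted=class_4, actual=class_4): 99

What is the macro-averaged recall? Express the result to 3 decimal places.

0.744

Per-class recall (TP/(TP+FN)):
  class_0: TP=51, FN=7+9+9+2=27 → 51/78 = 0.6538
  class_1: TP=220, FN=13+9+12+7=41 → 220/261 = 0.8429
  class_2: TP=95, FN=21+17+20+19=77 → 95/172 = 0.5523
  class_3: TP=226, FN=2+2+4+3=11 → 226/237 = 0.9536
  class_4: TP=99, FN=8+13+7+11=39 → 99/138 = 0.7174
Macro-recall = mean = (0.6538 + 0.8429 + 0.5523 + 0.9536 + 0.7174) / 5 = 0.744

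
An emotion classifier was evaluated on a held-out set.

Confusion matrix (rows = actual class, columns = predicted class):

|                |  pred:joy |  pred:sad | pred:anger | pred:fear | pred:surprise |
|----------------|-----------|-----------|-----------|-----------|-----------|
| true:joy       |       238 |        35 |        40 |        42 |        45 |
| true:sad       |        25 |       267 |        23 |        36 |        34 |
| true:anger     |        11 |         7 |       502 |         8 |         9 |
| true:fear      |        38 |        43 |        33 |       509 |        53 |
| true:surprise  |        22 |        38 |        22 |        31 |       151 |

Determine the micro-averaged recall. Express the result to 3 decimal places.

Micro-averaging pools counts across classes: ΣTP=1667, ΣFP=595, ΣFN=595.
Micro-recall = TP/(TP+FN) on pooled counts = 0.737 (equals overall accuracy in single-label multiclass).

0.737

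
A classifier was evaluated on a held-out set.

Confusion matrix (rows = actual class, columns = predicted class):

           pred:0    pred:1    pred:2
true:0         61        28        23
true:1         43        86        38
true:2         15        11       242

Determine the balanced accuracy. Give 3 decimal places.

0.654

Balanced accuracy = mean of per-class recall.
  0: recall = 61/112 = 0.5446
  1: recall = 86/167 = 0.5150
  2: recall = 242/268 = 0.9030
Mean = (0.5446 + 0.5150 + 0.9030) / 3 = 0.654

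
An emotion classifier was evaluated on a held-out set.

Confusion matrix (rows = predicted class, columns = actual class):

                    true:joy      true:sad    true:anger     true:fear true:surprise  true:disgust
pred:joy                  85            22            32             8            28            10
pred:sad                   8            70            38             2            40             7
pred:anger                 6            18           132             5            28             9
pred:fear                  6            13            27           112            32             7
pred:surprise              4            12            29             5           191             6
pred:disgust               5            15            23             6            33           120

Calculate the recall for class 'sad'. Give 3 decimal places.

One-vs-rest for 'sad': TP = diagonal; FP = other classes predicted 'sad'; FN = 'sad' predicted as other.
recall = TP/(TP+FN).
sad: TP=70, FN=22+18+13+12+15=80 → 70/150 = 0.4667

0.467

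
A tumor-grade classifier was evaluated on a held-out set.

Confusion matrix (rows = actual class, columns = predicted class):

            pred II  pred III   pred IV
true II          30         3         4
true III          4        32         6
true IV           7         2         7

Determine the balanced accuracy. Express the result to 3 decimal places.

0.670

Balanced accuracy = mean of per-class recall.
  II: recall = 30/37 = 0.8108
  III: recall = 32/42 = 0.7619
  IV: recall = 7/16 = 0.4375
Mean = (0.8108 + 0.7619 + 0.4375) / 3 = 0.670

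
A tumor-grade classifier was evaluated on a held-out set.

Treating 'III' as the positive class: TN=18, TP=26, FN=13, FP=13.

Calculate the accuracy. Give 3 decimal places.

0.629

Accuracy = (TP+TN)/N = (26+18)/70 = 0.629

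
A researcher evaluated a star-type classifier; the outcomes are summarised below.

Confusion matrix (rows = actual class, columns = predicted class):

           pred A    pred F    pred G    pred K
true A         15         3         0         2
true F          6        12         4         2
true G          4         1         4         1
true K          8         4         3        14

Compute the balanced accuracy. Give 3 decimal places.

Balanced accuracy = mean of per-class recall.
  A: recall = 15/20 = 0.7500
  F: recall = 12/24 = 0.5000
  G: recall = 4/10 = 0.4000
  K: recall = 14/29 = 0.4828
Mean = (0.7500 + 0.5000 + 0.4000 + 0.4828) / 4 = 0.533

0.533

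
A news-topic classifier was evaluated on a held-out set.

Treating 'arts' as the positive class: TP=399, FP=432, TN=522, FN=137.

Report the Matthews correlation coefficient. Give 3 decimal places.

MCC = (TP·TN − FP·FN) / √((TP+FP)(TP+FN)(TN+FP)(TN+FN))
Numerator = 399·522 − 432·137 = 149094
Denominator = √(831·536·954·659) = √280026803376 = 529175.5884
MCC = 149094 / 529175.5884 = 0.282

0.282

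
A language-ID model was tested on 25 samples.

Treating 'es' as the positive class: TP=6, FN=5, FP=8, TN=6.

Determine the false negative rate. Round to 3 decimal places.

0.455

FNR = FN/(FN+TP) = 5/(5+6) = 0.455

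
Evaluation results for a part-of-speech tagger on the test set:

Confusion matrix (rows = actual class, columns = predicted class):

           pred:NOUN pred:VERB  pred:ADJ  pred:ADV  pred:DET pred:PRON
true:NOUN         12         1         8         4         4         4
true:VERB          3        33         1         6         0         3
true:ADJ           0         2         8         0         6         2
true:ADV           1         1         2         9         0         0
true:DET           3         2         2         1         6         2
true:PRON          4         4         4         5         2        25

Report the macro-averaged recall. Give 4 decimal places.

0.5268

Per-class recall (TP/(TP+FN)):
  NOUN: TP=12, FN=1+8+4+4+4=21 → 12/33 = 0.36364
  VERB: TP=33, FN=3+1+6+0+3=13 → 33/46 = 0.71739
  ADJ: TP=8, FN=0+2+0+6+2=10 → 8/18 = 0.44444
  ADV: TP=9, FN=1+1+2+0+0=4 → 9/13 = 0.69231
  DET: TP=6, FN=3+2+2+1+2=10 → 6/16 = 0.37500
  PRON: TP=25, FN=4+4+4+5+2=19 → 25/44 = 0.56818
Macro-recall = mean = (0.36364 + 0.71739 + 0.44444 + 0.69231 + 0.37500 + 0.56818) / 6 = 0.5268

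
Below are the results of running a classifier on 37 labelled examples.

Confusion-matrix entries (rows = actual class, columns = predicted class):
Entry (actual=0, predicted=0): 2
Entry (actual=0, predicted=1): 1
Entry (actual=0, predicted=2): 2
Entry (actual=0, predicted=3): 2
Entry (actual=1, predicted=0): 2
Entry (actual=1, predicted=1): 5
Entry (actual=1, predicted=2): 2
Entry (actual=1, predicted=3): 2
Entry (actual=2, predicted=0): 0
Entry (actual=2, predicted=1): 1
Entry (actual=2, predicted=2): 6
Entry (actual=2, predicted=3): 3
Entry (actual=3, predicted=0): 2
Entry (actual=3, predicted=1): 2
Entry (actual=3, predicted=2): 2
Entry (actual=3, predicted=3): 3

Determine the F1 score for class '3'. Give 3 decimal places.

0.316

Treat '3' as positive and all other classes as negative.
F1 score = 2·TP/(2·TP+FP+FN).
3: TP=3, FP=2+2+3=7, FN=2+2+2=6 → 6/19 = 0.3158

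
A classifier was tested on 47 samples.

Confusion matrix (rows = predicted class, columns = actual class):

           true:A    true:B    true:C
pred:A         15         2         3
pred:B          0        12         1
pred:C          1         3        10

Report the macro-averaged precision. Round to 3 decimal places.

Per-class precision (TP/(TP+FP)):
  A: TP=15, FP=2+3=5 → 15/20 = 0.7500
  B: TP=12, FP=0+1=1 → 12/13 = 0.9231
  C: TP=10, FP=1+3=4 → 10/14 = 0.7143
Macro-precision = mean = (0.7500 + 0.9231 + 0.7143) / 3 = 0.796

0.796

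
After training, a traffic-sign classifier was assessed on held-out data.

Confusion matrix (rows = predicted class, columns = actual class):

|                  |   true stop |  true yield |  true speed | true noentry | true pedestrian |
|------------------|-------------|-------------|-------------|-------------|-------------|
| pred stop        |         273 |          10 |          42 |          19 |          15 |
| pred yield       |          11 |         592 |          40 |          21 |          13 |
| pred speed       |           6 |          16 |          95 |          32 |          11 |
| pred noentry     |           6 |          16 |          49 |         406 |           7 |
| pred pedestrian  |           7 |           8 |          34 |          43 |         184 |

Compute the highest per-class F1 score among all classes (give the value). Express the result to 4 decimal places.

0.8976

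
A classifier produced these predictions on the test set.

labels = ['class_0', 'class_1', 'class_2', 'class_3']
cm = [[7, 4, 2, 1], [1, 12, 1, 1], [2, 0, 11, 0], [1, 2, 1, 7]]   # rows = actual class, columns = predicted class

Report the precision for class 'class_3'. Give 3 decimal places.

Take TP from the diagonal, FP from the rest of the 'class_3' prediction marginal, FN from the rest of the 'class_3' actual marginal.
precision = TP/(TP+FP).
class_3: TP=7, FP=1+1+0=2 → 7/9 = 0.7778

0.778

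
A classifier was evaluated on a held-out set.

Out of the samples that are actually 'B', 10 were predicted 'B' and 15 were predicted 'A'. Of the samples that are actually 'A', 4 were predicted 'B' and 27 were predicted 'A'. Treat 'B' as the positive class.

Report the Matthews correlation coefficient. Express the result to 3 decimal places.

MCC = (TP·TN − FP·FN) / √((TP+FP)(TP+FN)(TN+FP)(TN+FN))
Numerator = 10·27 − 4·15 = 210
Denominator = √(14·25·31·42) = √455700 = 675.0556
MCC = 210 / 675.0556 = 0.311

0.311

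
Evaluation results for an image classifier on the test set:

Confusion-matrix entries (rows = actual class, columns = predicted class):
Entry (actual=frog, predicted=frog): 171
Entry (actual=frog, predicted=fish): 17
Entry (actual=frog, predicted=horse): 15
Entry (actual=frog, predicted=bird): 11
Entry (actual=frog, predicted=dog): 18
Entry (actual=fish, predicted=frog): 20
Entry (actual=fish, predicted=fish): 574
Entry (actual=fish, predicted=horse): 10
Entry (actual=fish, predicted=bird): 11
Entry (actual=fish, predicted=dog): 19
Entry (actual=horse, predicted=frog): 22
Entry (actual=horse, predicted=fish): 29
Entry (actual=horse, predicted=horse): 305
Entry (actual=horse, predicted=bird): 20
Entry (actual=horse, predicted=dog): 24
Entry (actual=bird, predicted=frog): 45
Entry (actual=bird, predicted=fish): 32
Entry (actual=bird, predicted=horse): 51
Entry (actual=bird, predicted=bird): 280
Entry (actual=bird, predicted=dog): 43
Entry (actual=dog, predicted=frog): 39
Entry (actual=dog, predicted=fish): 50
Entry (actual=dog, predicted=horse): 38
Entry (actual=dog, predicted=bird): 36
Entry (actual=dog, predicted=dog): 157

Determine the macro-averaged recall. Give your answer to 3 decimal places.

0.703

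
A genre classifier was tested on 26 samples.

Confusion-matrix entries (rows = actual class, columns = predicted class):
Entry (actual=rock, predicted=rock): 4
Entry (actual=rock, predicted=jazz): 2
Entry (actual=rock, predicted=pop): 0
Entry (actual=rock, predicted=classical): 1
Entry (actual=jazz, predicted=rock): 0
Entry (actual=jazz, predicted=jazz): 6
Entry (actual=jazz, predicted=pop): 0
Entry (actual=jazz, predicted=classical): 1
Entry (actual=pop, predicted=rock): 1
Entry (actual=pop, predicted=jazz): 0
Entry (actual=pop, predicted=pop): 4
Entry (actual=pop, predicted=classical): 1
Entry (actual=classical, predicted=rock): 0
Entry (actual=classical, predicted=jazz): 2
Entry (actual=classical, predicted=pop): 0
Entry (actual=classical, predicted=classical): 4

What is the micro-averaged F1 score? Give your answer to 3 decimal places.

Micro-averaging pools counts across classes: ΣTP=18, ΣFP=8, ΣFN=8.
Micro-F1 score = 2·TP/(2·TP+FP+FN) on pooled counts = 0.692 (equals overall accuracy in single-label multiclass).

0.692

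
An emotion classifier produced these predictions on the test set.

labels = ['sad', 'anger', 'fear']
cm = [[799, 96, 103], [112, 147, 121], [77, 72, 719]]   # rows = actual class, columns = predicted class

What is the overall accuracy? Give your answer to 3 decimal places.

0.741

Accuracy = trace / total = (799+147+719=1665) / 2246 = 1665/2246 = 0.741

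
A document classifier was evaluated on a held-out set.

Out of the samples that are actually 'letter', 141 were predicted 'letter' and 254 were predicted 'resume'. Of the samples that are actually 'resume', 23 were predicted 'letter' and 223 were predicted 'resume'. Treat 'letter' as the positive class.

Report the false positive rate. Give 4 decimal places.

0.0935

FPR = FP/(FP+TN) = 23/(23+223) = 0.0935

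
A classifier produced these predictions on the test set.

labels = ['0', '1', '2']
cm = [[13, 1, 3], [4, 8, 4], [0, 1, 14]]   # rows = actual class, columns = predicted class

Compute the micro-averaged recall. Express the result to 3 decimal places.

Micro-averaging pools counts across classes: ΣTP=35, ΣFP=13, ΣFN=13.
Micro-recall = TP/(TP+FN) on pooled counts = 0.729 (equals overall accuracy in single-label multiclass).

0.729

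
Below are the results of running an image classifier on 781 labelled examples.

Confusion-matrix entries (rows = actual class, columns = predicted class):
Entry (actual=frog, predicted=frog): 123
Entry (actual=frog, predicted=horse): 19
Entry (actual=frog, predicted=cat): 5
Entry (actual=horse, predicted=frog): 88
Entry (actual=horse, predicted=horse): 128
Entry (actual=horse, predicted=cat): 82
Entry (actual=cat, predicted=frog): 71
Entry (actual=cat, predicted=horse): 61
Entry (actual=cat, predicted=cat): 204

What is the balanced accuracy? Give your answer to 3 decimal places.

Balanced accuracy = mean of per-class recall.
  frog: recall = 123/147 = 0.8367
  horse: recall = 128/298 = 0.4295
  cat: recall = 204/336 = 0.6071
Mean = (0.8367 + 0.4295 + 0.6071) / 3 = 0.624

0.624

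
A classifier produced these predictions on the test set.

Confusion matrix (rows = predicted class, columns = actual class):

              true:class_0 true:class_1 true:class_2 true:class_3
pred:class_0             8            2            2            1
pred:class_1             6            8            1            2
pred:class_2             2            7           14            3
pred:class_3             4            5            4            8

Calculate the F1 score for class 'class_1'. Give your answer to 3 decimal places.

Treat 'class_1' as positive and all other classes as negative.
F1 score = 2·TP/(2·TP+FP+FN).
class_1: TP=8, FP=6+1+2=9, FN=2+7+5=14 → 16/39 = 0.4103

0.410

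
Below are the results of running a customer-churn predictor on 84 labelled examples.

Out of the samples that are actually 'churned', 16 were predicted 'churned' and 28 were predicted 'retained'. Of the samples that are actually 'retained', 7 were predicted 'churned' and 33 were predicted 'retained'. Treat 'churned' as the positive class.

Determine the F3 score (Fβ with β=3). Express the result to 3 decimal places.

Fβ = (1+β²)·TP / ((1+β²)·TP + β²·FN + FP), with β²=9
= 10·16 / (10·16 + 9·28 + 7) = 0.382

0.382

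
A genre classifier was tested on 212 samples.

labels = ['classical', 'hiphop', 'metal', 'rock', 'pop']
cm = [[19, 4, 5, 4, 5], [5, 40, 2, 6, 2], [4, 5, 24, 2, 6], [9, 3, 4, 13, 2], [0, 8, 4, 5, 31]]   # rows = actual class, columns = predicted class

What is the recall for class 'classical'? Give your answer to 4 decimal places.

0.5135

Take TP from the diagonal, FP from the rest of the 'classical' prediction marginal, FN from the rest of the 'classical' actual marginal.
recall = TP/(TP+FN).
classical: TP=19, FN=4+5+4+5=18 → 19/37 = 0.51351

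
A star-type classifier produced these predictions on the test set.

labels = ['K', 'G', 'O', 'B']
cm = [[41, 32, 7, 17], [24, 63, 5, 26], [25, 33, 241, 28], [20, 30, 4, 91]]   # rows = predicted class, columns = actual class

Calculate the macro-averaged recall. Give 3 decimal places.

0.568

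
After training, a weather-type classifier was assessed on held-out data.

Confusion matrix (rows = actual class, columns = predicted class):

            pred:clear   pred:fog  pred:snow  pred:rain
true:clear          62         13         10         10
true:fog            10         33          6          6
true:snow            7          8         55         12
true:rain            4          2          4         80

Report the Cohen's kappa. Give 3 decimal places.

0.615

Observed agreement pₒ = trace/N = 230/322 = 0.7143
Expected agreement pₑ = Σ (rowᵢ·colᵢ)/N² = (95·83 + 55·56 + 82·75 + 90·108)/322² = 0.2588
κ = (pₒ − pₑ)/(1 − pₑ) = (0.7143 − 0.2588)/(1 − 0.2588) = 0.615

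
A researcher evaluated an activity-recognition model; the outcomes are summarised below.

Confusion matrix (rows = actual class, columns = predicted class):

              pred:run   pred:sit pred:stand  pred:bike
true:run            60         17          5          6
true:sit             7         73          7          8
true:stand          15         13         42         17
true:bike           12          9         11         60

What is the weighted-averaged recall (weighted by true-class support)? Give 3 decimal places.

0.649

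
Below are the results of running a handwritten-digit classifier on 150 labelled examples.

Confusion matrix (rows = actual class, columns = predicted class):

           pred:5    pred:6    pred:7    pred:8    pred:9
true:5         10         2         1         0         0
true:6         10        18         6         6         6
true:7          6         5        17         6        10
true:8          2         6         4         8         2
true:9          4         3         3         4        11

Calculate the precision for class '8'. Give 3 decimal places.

0.333

One-vs-rest for '8': TP = diagonal; FP = other classes predicted '8'; FN = '8' predicted as other.
precision = TP/(TP+FP).
8: TP=8, FP=0+6+6+4=16 → 8/24 = 0.3333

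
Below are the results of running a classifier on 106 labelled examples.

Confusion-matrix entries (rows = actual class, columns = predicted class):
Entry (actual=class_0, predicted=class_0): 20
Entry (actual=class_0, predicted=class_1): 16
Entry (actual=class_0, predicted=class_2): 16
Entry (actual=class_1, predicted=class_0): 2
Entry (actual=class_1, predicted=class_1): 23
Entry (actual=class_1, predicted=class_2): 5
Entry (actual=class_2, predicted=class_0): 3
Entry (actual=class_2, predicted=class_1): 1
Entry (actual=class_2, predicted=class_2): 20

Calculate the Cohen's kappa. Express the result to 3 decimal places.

0.412

Observed agreement pₒ = trace/N = 63/106 = 0.5943
Expected agreement pₑ = Σ (rowᵢ·colᵢ)/N² = (52·25 + 30·40 + 24·41)/106² = 0.3101
κ = (pₒ − pₑ)/(1 − pₑ) = (0.5943 − 0.3101)/(1 − 0.3101) = 0.412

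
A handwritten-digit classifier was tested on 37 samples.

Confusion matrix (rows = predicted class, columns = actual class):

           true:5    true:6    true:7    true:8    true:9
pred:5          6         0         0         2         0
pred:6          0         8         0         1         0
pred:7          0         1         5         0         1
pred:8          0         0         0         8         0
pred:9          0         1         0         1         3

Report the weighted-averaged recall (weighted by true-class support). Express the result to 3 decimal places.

Per-class recall (TP/(TP+FN)):
  5: TP=6, FN=0+0+0+0=0 → 6/6 = 1.0000
  6: TP=8, FN=0+1+0+1=2 → 8/10 = 0.8000
  7: TP=5, FN=0+0+0+0=0 → 5/5 = 1.0000
  8: TP=8, FN=2+1+0+1=4 → 8/12 = 0.6667
  9: TP=3, FN=0+0+1+0=1 → 3/4 = 0.7500
Weighted-recall = Σ (supportᵢ/N)·recallᵢ with N=37: (6/37)·1.0000 + (10/37)·0.8000 + (5/37)·1.0000 + (12/37)·0.6667 + (4/37)·0.7500 = 0.811

0.811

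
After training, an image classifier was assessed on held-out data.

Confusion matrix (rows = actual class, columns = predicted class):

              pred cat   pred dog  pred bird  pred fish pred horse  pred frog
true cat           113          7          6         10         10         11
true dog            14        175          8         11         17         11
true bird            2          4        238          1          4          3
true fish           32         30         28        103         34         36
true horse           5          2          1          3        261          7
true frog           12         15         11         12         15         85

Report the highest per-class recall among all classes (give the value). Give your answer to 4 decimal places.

0.9444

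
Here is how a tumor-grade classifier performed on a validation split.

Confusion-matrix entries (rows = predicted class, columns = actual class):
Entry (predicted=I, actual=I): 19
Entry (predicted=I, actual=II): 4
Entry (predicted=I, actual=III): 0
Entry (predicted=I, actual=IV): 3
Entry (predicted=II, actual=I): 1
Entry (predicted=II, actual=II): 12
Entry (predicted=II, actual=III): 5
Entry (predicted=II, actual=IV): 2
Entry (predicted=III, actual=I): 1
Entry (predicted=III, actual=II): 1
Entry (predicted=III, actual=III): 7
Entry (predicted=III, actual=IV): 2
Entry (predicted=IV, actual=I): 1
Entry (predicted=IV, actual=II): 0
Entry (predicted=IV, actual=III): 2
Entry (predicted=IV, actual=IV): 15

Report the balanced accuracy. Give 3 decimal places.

0.688

Balanced accuracy = mean of per-class recall.
  I: recall = 19/22 = 0.8636
  II: recall = 12/17 = 0.7059
  III: recall = 7/14 = 0.5000
  IV: recall = 15/22 = 0.6818
Mean = (0.8636 + 0.7059 + 0.5000 + 0.6818) / 4 = 0.688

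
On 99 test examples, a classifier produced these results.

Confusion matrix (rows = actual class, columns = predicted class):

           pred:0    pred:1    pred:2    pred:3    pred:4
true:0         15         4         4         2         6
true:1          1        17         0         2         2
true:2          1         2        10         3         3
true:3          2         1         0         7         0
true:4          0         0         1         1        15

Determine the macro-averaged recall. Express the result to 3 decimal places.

0.673

Per-class recall (TP/(TP+FN)):
  0: TP=15, FN=4+4+2+6=16 → 15/31 = 0.4839
  1: TP=17, FN=1+0+2+2=5 → 17/22 = 0.7727
  2: TP=10, FN=1+2+3+3=9 → 10/19 = 0.5263
  3: TP=7, FN=2+1+0+0=3 → 7/10 = 0.7000
  4: TP=15, FN=0+0+1+1=2 → 15/17 = 0.8824
Macro-recall = mean = (0.4839 + 0.7727 + 0.5263 + 0.7000 + 0.8824) / 5 = 0.673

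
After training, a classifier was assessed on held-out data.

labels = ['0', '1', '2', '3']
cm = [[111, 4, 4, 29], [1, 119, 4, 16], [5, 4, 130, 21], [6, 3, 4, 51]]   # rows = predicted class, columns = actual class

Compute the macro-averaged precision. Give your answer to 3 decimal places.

0.802

Per-class precision (TP/(TP+FP)):
  0: TP=111, FP=4+4+29=37 → 111/148 = 0.7500
  1: TP=119, FP=1+4+16=21 → 119/140 = 0.8500
  2: TP=130, FP=5+4+21=30 → 130/160 = 0.8125
  3: TP=51, FP=6+3+4=13 → 51/64 = 0.7969
Macro-precision = mean = (0.7500 + 0.8500 + 0.8125 + 0.7969) / 4 = 0.802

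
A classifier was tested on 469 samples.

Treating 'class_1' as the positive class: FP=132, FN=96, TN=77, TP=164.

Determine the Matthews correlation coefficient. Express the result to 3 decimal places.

-0.001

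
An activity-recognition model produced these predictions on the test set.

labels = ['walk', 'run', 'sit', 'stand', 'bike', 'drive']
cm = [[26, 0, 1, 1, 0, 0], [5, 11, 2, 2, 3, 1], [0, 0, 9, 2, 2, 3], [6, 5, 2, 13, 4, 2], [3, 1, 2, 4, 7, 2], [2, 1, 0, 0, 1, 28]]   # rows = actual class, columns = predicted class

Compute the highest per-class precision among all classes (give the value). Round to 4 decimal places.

0.7778

Per-class precision (TP/(TP+FP)):
  walk: TP=26, FP=5+0+6+3+2=16 → 26/42 = 0.61905
  run: TP=11, FP=0+0+5+1+1=7 → 11/18 = 0.61111
  sit: TP=9, FP=1+2+2+2+0=7 → 9/16 = 0.56250
  stand: TP=13, FP=1+2+2+4+0=9 → 13/22 = 0.59091
  bike: TP=7, FP=0+3+2+4+1=10 → 7/17 = 0.41176
  drive: TP=28, FP=0+1+3+2+2=8 → 28/36 = 0.77778
Highest is class 'drive' with precision = 0.7778.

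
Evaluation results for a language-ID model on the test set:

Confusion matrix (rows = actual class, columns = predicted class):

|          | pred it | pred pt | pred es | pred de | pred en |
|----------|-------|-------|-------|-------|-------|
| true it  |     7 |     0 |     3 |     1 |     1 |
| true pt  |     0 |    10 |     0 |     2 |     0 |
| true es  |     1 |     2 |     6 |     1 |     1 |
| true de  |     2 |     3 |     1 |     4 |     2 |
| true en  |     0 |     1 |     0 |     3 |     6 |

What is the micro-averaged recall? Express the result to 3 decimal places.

0.579

Micro-averaging pools counts across classes: ΣTP=33, ΣFP=24, ΣFN=24.
Micro-recall = TP/(TP+FN) on pooled counts = 0.579 (equals overall accuracy in single-label multiclass).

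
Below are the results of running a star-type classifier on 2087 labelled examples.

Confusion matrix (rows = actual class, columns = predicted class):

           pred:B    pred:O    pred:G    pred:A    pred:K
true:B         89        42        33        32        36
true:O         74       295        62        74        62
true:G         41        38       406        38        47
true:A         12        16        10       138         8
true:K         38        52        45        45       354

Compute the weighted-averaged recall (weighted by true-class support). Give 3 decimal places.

Per-class recall (TP/(TP+FN)):
  B: TP=89, FN=42+33+32+36=143 → 89/232 = 0.3836
  O: TP=295, FN=74+62+74+62=272 → 295/567 = 0.5203
  G: TP=406, FN=41+38+38+47=164 → 406/570 = 0.7123
  A: TP=138, FN=12+16+10+8=46 → 138/184 = 0.7500
  K: TP=354, FN=38+52+45+45=180 → 354/534 = 0.6629
Weighted-recall = Σ (supportᵢ/N)·recallᵢ with N=2087: (232/2087)·0.3836 + (567/2087)·0.5203 + (570/2087)·0.7123 + (184/2087)·0.7500 + (534/2087)·0.6629 = 0.614

0.614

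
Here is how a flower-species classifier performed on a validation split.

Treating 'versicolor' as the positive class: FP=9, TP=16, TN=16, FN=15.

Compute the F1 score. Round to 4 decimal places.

0.5714

Precision = TP/(TP+FP) = 16/25 = 0.6400
Recall = TP/(TP+FN) = 16/31 = 0.5161
F1 = 2·TP/(2·TP+FP+FN) = 32/56 = 0.5714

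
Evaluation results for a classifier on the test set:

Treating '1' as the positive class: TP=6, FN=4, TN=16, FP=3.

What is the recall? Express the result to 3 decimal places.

0.600

Recall = TP/(TP+FN) = 6/(6+4) = 6/10 = 0.600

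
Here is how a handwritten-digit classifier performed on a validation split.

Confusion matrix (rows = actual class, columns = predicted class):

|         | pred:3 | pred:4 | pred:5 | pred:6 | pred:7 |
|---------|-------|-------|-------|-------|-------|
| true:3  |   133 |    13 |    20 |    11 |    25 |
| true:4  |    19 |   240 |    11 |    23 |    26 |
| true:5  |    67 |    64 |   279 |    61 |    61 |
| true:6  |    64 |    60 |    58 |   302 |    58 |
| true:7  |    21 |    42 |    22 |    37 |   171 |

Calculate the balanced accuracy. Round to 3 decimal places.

Balanced accuracy = mean of per-class recall.
  3: recall = 133/202 = 0.6584
  4: recall = 240/319 = 0.7524
  5: recall = 279/532 = 0.5244
  6: recall = 302/542 = 0.5572
  7: recall = 171/293 = 0.5836
Mean = (0.6584 + 0.7524 + 0.5244 + 0.5572 + 0.5836) / 5 = 0.615

0.615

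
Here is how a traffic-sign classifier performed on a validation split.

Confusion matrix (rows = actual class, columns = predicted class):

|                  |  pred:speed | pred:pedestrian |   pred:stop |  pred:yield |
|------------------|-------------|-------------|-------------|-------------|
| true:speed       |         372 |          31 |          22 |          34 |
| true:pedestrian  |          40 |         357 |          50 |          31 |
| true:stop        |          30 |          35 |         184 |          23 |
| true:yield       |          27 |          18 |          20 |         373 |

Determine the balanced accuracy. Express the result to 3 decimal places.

Balanced accuracy = mean of per-class recall.
  speed: recall = 372/459 = 0.8105
  pedestrian: recall = 357/478 = 0.7469
  stop: recall = 184/272 = 0.6765
  yield: recall = 373/438 = 0.8516
Mean = (0.8105 + 0.7469 + 0.6765 + 0.8516) / 4 = 0.771

0.771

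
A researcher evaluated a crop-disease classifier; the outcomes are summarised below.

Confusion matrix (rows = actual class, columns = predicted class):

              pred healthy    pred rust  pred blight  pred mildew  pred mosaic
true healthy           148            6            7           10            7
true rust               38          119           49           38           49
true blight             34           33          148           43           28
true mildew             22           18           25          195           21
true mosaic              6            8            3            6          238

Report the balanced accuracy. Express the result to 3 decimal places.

0.672

Balanced accuracy = mean of per-class recall.
  healthy: recall = 148/178 = 0.8315
  rust: recall = 119/293 = 0.4061
  blight: recall = 148/286 = 0.5175
  mildew: recall = 195/281 = 0.6940
  mosaic: recall = 238/261 = 0.9119
Mean = (0.8315 + 0.4061 + 0.5175 + 0.6940 + 0.9119) / 5 = 0.672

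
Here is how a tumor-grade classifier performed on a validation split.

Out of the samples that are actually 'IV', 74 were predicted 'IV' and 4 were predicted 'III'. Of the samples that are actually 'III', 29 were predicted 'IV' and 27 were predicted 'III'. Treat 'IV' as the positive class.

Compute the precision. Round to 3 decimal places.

0.718

Precision = TP/(TP+FP) = 74/(74+29) = 74/103 = 0.718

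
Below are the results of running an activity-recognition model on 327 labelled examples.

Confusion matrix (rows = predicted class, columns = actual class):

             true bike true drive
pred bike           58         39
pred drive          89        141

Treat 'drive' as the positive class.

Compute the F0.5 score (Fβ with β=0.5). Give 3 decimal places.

Fβ = (1+β²)·TP / ((1+β²)·TP + β²·FN + FP), with β²=1/4
= 1.25·141 / (1.25·141 + 0.25·39 + 89) = 0.641

0.641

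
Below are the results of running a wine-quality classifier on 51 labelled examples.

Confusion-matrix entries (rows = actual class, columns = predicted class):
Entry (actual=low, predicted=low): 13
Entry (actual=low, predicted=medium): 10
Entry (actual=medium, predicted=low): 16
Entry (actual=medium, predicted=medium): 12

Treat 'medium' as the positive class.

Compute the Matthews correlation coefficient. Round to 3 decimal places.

MCC = (TP·TN − FP·FN) / √((TP+FP)(TP+FN)(TN+FP)(TN+FN))
Numerator = 12·13 − 10·16 = -4
Denominator = √(22·28·23·29) = √410872 = 640.9930
MCC = -4 / 640.9930 = -0.006

-0.006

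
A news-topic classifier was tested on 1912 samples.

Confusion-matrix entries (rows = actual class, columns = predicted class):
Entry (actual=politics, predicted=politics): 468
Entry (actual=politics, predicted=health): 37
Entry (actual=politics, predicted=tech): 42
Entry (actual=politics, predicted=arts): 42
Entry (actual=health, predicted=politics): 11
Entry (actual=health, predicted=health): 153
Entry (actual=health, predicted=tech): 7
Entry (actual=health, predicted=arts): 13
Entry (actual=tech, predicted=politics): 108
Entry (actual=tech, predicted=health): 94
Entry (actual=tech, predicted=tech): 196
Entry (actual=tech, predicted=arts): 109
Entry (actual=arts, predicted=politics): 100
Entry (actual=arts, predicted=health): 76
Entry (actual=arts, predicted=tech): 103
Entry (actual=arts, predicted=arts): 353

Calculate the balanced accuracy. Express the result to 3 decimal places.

0.643

Balanced accuracy = mean of per-class recall.
  politics: recall = 468/589 = 0.7946
  health: recall = 153/184 = 0.8315
  tech: recall = 196/507 = 0.3866
  arts: recall = 353/632 = 0.5585
Mean = (0.7946 + 0.8315 + 0.3866 + 0.5585) / 4 = 0.643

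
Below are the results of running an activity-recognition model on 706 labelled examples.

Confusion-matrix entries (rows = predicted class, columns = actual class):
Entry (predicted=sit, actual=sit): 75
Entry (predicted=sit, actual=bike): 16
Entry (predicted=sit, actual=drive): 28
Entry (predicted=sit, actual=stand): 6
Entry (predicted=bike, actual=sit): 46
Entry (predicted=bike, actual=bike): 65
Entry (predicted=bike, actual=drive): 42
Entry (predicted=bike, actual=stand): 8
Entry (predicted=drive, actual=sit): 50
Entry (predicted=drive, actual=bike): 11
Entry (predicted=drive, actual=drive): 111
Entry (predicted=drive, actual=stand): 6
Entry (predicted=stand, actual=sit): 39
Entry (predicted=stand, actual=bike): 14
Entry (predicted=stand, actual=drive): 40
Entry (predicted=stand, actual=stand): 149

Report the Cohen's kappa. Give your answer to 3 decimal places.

0.424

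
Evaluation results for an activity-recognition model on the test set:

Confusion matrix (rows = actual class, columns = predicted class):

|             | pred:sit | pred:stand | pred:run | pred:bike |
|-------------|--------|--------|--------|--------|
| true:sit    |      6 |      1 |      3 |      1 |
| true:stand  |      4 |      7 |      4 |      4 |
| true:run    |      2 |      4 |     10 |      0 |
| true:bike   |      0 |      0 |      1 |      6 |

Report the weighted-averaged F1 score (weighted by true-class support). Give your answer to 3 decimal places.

Per-class F1 score (2·TP/(2·TP+FP+FN)):
  sit: TP=6, FP=4+2+0=6, FN=1+3+1=5 → 12/23 = 0.5217
  stand: TP=7, FP=1+4+0=5, FN=4+4+4=12 → 14/31 = 0.4516
  run: TP=10, FP=3+4+1=8, FN=2+4+0=6 → 20/34 = 0.5882
  bike: TP=6, FP=1+4+0=5, FN=0+0+1=1 → 12/18 = 0.6667
Weighted-F1 score = Σ (supportᵢ/N)·F1 scoreᵢ with N=53: (11/53)·0.5217 + (19/53)·0.4516 + (16/53)·0.5882 + (7/53)·0.6667 = 0.536

0.536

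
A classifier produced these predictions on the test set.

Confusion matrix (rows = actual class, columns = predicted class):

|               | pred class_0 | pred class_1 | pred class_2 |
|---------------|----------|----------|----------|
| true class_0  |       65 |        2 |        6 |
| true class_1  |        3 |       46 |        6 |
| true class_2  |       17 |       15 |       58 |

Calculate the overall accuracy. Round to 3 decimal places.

Accuracy = trace / total = (65+46+58=169) / 218 = 169/218 = 0.775

0.775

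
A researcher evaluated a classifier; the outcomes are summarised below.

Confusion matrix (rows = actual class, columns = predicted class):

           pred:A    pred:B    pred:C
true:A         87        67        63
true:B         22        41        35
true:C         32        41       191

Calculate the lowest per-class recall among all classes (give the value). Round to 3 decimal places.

Per-class recall (TP/(TP+FN)):
  A: TP=87, FN=67+63=130 → 87/217 = 0.4009
  B: TP=41, FN=22+35=57 → 41/98 = 0.4184
  C: TP=191, FN=32+41=73 → 191/264 = 0.7235
Lowest is class 'A' with recall = 0.401.

0.401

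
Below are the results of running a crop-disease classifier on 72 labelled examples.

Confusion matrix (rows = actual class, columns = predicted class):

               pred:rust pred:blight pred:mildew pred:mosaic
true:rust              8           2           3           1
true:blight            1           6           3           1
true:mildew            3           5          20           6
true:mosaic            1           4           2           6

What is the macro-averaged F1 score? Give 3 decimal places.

0.528

Per-class F1 score (2·TP/(2·TP+FP+FN)):
  rust: TP=8, FP=1+3+1=5, FN=2+3+1=6 → 16/27 = 0.5926
  blight: TP=6, FP=2+5+4=11, FN=1+3+1=5 → 12/28 = 0.4286
  mildew: TP=20, FP=3+3+2=8, FN=3+5+6=14 → 40/62 = 0.6452
  mosaic: TP=6, FP=1+1+6=8, FN=1+4+2=7 → 12/27 = 0.4444
Macro-F1 score = mean = (0.5926 + 0.4286 + 0.6452 + 0.4444) / 4 = 0.528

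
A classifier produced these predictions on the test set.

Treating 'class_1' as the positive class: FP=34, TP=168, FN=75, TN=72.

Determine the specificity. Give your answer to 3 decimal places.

0.679

Specificity = TN/(TN+FP) = 72/(72+34) = 0.679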